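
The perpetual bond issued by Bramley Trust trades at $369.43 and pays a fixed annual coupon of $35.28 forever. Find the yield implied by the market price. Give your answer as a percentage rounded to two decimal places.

9.55%

P = C/r ⇒ r = C/P = $35.28/$369.43 = 0.095498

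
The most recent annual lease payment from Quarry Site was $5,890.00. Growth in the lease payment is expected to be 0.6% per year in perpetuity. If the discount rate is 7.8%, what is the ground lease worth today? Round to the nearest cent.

$82296.39

D₁ = D₀ × (1 + g) = $5,890.00 × 1.006 = $5,925.3400
Growing perpetuity: P = D₁ / (r − g) = $5,925.3400 / (0.078 − 0.006) = $82,296.39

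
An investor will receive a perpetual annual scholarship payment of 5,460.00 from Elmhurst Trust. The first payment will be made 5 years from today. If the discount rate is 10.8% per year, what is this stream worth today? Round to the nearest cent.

Value at end of year 4: C / r = 5,460.00 / 0.108 = 50,555.5556
Discount to today: PV = 50,555.5556 / (1 + 0.108)^4 = 50,555.5556 / 1.507159 = 33,543.61

33543.61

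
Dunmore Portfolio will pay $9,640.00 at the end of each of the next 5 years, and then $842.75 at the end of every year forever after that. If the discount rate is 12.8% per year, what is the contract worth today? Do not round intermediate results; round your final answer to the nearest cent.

PV of 5-year annuity: $9,640.00 × [1 − (1+0.128)^−5] / 0.128 = 34072.22373
Perpetuity value at year 5: $842.75 / 0.128 = 6583.98438
PV of perpetuity: 6583.98438 / (1+0.128)^5 = 3605.31565
Total PV = 34072.22373 + 3605.31565 = 37677.53937

$37677.54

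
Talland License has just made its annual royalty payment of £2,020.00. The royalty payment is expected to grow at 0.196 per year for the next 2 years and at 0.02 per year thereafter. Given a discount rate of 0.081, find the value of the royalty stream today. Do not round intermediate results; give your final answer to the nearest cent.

D_1 = 2415.92000
D_2 = 2889.44032
Terminal value at year 2: TV = D_2×(1+g_2)/(r−g_2) = 2947.22913/0.061 = 48315.23158
P_0 = D_1/(1+r)^1 + D_2/(1+r)^2 + TV/(1+r)^2
    = 2234.89362 + 2472.64826 + 41345.92168 = 46053.46355

£46053.46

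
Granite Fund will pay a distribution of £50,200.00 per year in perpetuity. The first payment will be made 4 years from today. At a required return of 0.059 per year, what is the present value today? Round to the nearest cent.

£716413.61

Value at end of year 3: C / r = £50,200.00 / 0.059 = £850,847.4576
Discount to today: PV = £850,847.4576 / (1 + 0.059)^3 = £850,847.4576 / 1.187648 = £716,413.61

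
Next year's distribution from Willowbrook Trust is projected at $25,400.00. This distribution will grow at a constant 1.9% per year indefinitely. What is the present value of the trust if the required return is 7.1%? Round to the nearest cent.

$488461.54

Growing perpetuity: P = D₁ / (r − g) = $25,400.0000 / (0.071 − 0.019) = $488,461.54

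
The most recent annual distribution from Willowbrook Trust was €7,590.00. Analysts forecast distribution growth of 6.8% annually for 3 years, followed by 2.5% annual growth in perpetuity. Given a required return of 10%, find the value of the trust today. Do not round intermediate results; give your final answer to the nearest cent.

D_1 = 8106.12000
D_2 = 8657.33616
D_3 = 9246.03502
Terminal value at year 3: TV = D_3×(1+g_2)/(r−g_2) = 9477.18589/0.075 = 126362.47859
P_0 = D_1/(1+r)^1 + D_2/(1+r)^2 + D_3/(1+r)^3 + TV/(1+r)^3
    = 7369.20000 + 7154.82327 + 6946.68296 + 94938.00044 = 116408.70668

€116408.71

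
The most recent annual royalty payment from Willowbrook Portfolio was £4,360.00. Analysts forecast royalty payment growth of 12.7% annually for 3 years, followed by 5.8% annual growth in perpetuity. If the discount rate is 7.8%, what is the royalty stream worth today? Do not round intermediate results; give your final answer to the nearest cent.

£277852.26

D_1 = 4913.72000
D_2 = 5537.76244
D_3 = 6241.05827
Terminal value at year 3: TV = D_3×(1+g_2)/(r−g_2) = 6603.03965/0.02 = 330151.98248
P_0 = D_1/(1+r)^1 + D_2/(1+r)^2 + D_3/(1+r)^3 + TV/(1+r)^3
    = 4558.18182 + 4765.37190 + 4981.97971 + 263546.72690 = 277852.26033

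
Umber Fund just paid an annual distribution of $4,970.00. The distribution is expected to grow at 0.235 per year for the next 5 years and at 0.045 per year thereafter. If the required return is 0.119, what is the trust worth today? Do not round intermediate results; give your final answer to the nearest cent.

$148660.73

D_1 = 6137.95000
D_2 = 7580.36825
D_3 = 9361.75479
D_4 = 11561.76716
D_5 = 14278.78245
Terminal value at year 5: TV = D_5×(1+g_2)/(r−g_2) = 14921.32766/0.074 = 201639.56294
P_0 = D_1/(1+r)^1 + D_2/(1+r)^2 + D_3/(1+r)^3 + D_4/(1+r)^4 + D_5/(1+r)^5 + TV/(1+r)^5
    = 5485.21001 + 6053.82874 + 6681.39276 + 7374.01256 + 8138.43209 + 114927.85861 = 148660.73477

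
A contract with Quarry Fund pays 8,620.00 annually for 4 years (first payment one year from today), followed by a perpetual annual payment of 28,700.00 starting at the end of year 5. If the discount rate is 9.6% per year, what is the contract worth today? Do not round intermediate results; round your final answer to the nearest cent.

PV of 4-year annuity: 8,620.00 × [1 − (1+0.096)^−4] / 0.096 = 27562.52422
Perpetuity value at year 4: 28,700.00 / 0.096 = 298958.33333
PV of perpetuity: 298958.33333 / (1+0.096)^4 = 207189.83622
Total PV = 27562.52422 + 207189.83622 = 234752.36044

234752.36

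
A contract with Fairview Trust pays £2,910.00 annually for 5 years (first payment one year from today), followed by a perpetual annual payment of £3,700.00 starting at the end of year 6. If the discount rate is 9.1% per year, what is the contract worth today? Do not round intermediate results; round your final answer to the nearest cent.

PV of 5-year annuity: £2,910.00 × [1 − (1+0.091)^−5] / 0.091 = 11289.57724
Perpetuity value at year 5: £3,700.00 / 0.091 = 40659.34066
PV of perpetuity: 40659.34066 / (1+0.091)^5 = 26304.89538
Total PV = 11289.57724 + 26304.89538 = 37594.47261

£37594.47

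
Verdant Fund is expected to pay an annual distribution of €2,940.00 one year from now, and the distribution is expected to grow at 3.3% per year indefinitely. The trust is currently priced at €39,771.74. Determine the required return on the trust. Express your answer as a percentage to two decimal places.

P = D₁/(r − g) ⇒ r = D₁/P + g = €2,940.0000/€39,771.74 + 0.033 = 0.073922 + 0.033 = 0.106922

10.69%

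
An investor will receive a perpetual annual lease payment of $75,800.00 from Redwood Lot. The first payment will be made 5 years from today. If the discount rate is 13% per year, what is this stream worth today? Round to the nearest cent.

Value at end of year 4: C / r = $75,800.00 / 0.13 = $583,076.9231
Discount to today: PV = $583,076.9231 / (1 + 0.13)^4 = $583,076.9231 / 1.630474 = $357,612.00

$357612.00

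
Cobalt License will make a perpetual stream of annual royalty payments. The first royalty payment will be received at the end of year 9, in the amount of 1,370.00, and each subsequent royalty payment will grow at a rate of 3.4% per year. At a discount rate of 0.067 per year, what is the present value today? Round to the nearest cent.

24711.05

Value at end of year 8: C₁ / (r − g) = 1,370.00 / (0.067 − 0.034) = 41,515.1515
Discount to today: PV = 41,515.1515 / (1 + 0.067)^8 = 41,515.1515 / 1.680023 = 24,711.05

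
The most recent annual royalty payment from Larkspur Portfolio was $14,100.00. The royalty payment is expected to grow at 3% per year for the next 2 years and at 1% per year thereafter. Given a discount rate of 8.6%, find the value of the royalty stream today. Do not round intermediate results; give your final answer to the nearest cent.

D_1 = 14523.00000
D_2 = 14958.69000
Terminal value at year 2: TV = D_2×(1+g_2)/(r−g_2) = 15108.27690/0.076 = 198793.11711
P_0 = D_1/(1+r)^1 + D_2/(1+r)^2 + TV/(1+r)^2
    = 13372.92818 + 12683.34809 + 168555.02063 = 194611.29689

$194611.30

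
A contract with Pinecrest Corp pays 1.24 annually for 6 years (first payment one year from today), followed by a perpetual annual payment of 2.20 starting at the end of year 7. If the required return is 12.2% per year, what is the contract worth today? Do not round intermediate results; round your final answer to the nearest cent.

PV of 6-year annuity: 1.24 × [1 − (1+0.122)^−6] / 0.122 = 5.06940
Perpetuity value at year 6: 2.20 / 0.122 = 18.03279
PV of perpetuity: 18.03279 / (1+0.122)^6 = 9.03869
Total PV = 5.06940 + 9.03869 = 14.10809

14.11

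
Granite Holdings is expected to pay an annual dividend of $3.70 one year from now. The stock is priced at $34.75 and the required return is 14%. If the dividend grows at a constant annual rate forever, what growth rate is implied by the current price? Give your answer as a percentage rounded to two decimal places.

3.35%

P = D₁/(r−g) ⇒ g = r − D₁/P = 0.14 − $3.70/$34.75 = 0.033525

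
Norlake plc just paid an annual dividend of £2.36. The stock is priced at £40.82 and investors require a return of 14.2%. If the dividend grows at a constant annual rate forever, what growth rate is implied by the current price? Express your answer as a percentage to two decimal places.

7.96%

P = D₀(1+g)/(r−g) ⇒ P(r−g) = D₀(1+g) ⇒ g(P+D₀) = P·r − D₀
g = (P·r − D₀)/(P + D₀) = (£40.82×0.142 − £2.36) / (£40.82 + £2.36) = 0.079584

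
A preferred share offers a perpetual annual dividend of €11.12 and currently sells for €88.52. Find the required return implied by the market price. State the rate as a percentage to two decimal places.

P = C/r ⇒ r = C/P = €11.12/€88.52 = 0.125621

12.56%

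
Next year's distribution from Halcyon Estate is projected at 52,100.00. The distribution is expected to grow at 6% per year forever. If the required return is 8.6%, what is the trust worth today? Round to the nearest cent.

2003846.15

Growing perpetuity: P = D₁ / (r − g) = 52,100.0000 / (0.086 − 0.06) = 2,003,846.15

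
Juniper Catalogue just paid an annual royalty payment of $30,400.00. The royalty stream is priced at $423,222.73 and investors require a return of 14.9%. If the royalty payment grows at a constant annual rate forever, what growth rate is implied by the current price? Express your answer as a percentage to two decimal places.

7.20%

P = D₀(1+g)/(r−g) ⇒ P(r−g) = D₀(1+g) ⇒ g(P+D₀) = P·r − D₀
g = (P·r − D₀)/(P + D₀) = ($423,222.73×0.149 − $30,400.00) / ($423,222.73 + $30,400.00) = 0.071999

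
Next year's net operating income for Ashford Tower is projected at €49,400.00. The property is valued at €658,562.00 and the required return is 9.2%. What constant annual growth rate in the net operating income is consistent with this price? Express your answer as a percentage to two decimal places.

P = D₁/(r−g) ⇒ g = r − D₁/P = 0.092 − €49,400.00/€658,562.00 = 0.016988

1.70%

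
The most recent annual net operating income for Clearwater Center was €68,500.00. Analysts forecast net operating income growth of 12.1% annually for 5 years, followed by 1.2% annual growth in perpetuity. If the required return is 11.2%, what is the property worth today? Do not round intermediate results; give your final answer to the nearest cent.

D_1 = 76788.50000
D_2 = 86079.90850
D_3 = 96495.57743
D_4 = 108171.54230
D_5 = 121260.29892
Terminal value at year 5: TV = D_5×(1+g_2)/(r−g_2) = 122715.42250/0.1 = 1227154.22502
P_0 = D_1/(1+r)^1 + D_2/(1+r)^2 + D_3/(1+r)^3 + D_4/(1+r)^4 + D_5/(1+r)^5 + TV/(1+r)^5
    = 69054.40647 + 69613.30005 + 70176.71705 + 70744.69408 + 71317.26804 + 721730.75255 = 1072637.13824

€1072637.14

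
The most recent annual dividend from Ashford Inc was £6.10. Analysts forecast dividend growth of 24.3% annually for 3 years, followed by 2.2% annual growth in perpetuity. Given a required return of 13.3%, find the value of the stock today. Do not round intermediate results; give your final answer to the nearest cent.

£96.25

D_1 = 7.58230
D_2 = 9.42480
D_3 = 11.71503
Terminal value at year 3: TV = D_3×(1+g_2)/(r−g_2) = 11.97276/0.111 = 107.86266
P_0 = D_1/(1+r)^1 + D_2/(1+r)^2 + D_3/(1+r)^3 + TV/(1+r)^3
    = 6.69223 + 7.34196 + 8.05478 + 74.16200 = 96.25097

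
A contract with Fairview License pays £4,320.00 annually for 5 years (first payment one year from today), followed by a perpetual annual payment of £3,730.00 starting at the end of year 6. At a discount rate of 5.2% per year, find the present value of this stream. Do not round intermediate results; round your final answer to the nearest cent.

PV of 5-year annuity: £4,320.00 × [1 − (1+0.052)^−5] / 0.052 = 18600.38602
Perpetuity value at year 5: £3,730.00 / 0.052 = 71730.76923
PV of perpetuity: 71730.76923 / (1+0.052)^5 = 55670.71371
Total PV = 18600.38602 + 55670.71371 = 74271.09973

£74271.10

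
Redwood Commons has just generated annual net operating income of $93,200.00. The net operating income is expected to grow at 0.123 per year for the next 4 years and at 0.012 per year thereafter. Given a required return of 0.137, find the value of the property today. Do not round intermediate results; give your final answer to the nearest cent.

D_1 = 104663.60000
D_2 = 117537.22280
D_3 = 131994.30120
D_4 = 148229.60025
Terminal value at year 4: TV = D_4×(1+g_2)/(r−g_2) = 150008.35546/0.125 = 1200066.84364
P_0 = D_1/(1+r)^1 + D_2/(1+r)^2 + D_3/(1+r)^3 + D_4/(1+r)^4 + TV/(1+r)^4
    = 92052.41865 + 90918.96758 + 89799.47282 + 88693.76251 + 718064.70128 = 1079529.32283

$1079529.32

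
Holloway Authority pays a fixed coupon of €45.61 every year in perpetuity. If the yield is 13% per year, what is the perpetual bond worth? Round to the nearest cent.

Level perpetuity: PV = C / r = €45.61 / 0.13 = €350.85

€350.85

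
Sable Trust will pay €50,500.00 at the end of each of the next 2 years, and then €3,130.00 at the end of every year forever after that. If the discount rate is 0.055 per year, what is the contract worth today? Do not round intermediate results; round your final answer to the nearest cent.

€144369.26

PV of 2-year annuity: €50,500.00 × [1 − (1+0.055)^−2] / 0.055 = 93239.14557
Perpetuity value at year 2: €3,130.00 / 0.055 = 56909.09091
PV of perpetuity: 56909.09091 / (1+0.055)^2 = 51130.11020
Total PV = 93239.14557 + 51130.11020 = 144369.25578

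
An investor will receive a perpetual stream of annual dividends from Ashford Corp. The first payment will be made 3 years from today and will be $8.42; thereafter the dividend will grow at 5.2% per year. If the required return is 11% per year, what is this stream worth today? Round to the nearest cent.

$117.83

Value at end of year 2: C₁ / (r − g) = $8.42 / (0.11 − 0.052) = $145.1724
Discount to today: PV = $145.1724 / (1 + 0.11)^2 = $145.1724 / 1.232100 = $117.83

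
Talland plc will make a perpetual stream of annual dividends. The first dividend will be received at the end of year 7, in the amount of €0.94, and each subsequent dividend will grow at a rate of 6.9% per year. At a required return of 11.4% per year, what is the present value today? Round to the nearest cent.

€10.93

Value at end of year 6: C₁ / (r − g) = €0.94 / (0.114 − 0.069) = €20.8889
Discount to today: PV = €20.8889 / (1 + 0.114)^6 = €20.8889 / 1.911222 = €10.93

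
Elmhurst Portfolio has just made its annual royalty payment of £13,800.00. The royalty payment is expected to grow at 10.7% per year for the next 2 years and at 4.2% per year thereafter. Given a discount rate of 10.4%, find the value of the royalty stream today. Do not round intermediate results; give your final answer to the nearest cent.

£260903.83

D_1 = 15276.60000
D_2 = 16911.19620
Terminal value at year 2: TV = D_2×(1+g_2)/(r−g_2) = 17621.46644/0.062 = 284217.20065
P_0 = D_1/(1+r)^1 + D_2/(1+r)^2 + TV/(1+r)^2
    = 13837.50000 + 13875.10190 + 233191.22874 = 260903.83065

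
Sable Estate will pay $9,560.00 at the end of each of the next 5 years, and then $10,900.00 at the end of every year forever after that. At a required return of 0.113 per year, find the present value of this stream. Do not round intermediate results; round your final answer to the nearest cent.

$91544.82

PV of 5-year annuity: $9,560.00 × [1 − (1+0.113)^−5] / 0.113 = 35067.74399
Perpetuity value at year 5: $10,900.00 / 0.113 = 96460.17699
PV of perpetuity: 96460.17699 / (1+0.113)^5 = 56477.07977
Total PV = 35067.74399 + 56477.07977 = 91544.82375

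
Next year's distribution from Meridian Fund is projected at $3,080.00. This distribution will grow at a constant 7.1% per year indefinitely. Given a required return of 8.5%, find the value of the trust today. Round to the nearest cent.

$220000.00

Growing perpetuity: P = D₁ / (r − g) = $3,080.0000 / (0.085 − 0.071) = $220,000.00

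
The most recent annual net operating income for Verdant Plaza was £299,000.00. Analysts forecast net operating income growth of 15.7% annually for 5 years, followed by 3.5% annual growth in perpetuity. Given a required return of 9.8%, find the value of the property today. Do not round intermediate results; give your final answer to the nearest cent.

£8135523.18

D_1 = 345943.00000
D_2 = 400256.05100
D_3 = 463096.25101
D_4 = 535802.36242
D_5 = 619923.33331
Terminal value at year 5: TV = D_5×(1+g_2)/(r−g_2) = 641620.64998/0.063 = 10184454.76159
P_0 = D_1/(1+r)^1 + D_2/(1+r)^2 + D_3/(1+r)^3 + D_4/(1+r)^4 + D_5/(1+r)^5 + TV/(1+r)^5
    = 315066.48452 + 331996.28651 + 349835.79553 + 368633.89383 + 388442.09031 + 6381548.62656 = 8135523.17726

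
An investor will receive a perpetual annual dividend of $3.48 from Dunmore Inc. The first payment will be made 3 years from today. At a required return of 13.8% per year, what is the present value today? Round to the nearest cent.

Value at end of year 2: C / r = $3.48 / 0.138 = $25.2174
Discount to today: PV = $25.2174 / (1 + 0.138)^2 = $25.2174 / 1.295044 = $19.47

$19.47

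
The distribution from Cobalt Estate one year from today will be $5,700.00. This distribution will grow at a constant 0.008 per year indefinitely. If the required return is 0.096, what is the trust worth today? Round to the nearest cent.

$64772.73

Growing perpetuity: P = D₁ / (r − g) = $5,700.0000 / (0.096 − 0.008) = $64,772.73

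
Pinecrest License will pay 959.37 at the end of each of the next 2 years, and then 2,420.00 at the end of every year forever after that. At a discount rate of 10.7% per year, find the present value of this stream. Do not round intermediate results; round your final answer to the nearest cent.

PV of 2-year annuity: 959.37 × [1 − (1+0.107)^−2] / 0.107 = 1649.51180
Perpetuity value at year 2: 2,420.00 / 0.107 = 22616.82243
PV of perpetuity: 22616.82243 / (1+0.107)^2 = 18455.94752
Total PV = 1649.51180 + 18455.94752 = 20105.45932

20105.46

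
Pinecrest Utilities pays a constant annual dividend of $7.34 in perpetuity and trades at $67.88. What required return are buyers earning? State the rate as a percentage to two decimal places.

10.81%

P = C/r ⇒ r = C/P = $7.34/$67.88 = 0.108132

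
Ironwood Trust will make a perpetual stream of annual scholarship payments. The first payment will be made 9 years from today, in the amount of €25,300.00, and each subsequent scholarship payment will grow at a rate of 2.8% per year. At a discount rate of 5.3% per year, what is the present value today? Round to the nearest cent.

€669504.57

Value at end of year 8: C₁ / (r − g) = €25,300.00 / (0.053 − 0.028) = €1,012,000.0000
Discount to today: PV = €1,012,000.0000 / (1 + 0.053)^8 = €1,012,000.0000 / 1.511565 = €669,504.57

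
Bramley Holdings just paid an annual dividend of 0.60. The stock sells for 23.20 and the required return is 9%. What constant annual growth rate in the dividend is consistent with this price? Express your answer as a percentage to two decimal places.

6.25%

P = D₀(1+g)/(r−g) ⇒ P(r−g) = D₀(1+g) ⇒ g(P+D₀) = P·r − D₀
g = (P·r − D₀)/(P + D₀) = (23.20×0.09 − 0.60) / (23.20 + 0.60) = 0.062521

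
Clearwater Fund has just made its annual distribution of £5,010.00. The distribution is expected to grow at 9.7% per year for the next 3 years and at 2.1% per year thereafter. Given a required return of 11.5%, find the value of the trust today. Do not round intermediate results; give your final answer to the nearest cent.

£66373.92

D_1 = 5495.97000
D_2 = 6029.07909
D_3 = 6613.89976
Terminal value at year 3: TV = D_3×(1+g_2)/(r−g_2) = 6752.79166/0.094 = 71838.20911
P_0 = D_1/(1+r)^1 + D_2/(1+r)^2 + D_3/(1+r)^3 + TV/(1+r)^3
    = 4929.12108 + 4849.54782 + 4771.25916 + 51823.99574 = 66373.92379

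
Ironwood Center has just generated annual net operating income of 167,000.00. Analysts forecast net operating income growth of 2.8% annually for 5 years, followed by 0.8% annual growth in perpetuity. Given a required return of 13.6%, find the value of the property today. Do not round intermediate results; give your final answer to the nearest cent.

1423034.79

D_1 = 171676.00000
D_2 = 176482.92800
D_3 = 181424.44998
D_4 = 186504.33458
D_5 = 191726.45595
Terminal value at year 5: TV = D_5×(1+g_2)/(r−g_2) = 193260.26760/0.128 = 1509845.84062
P_0 = D_1/(1+r)^1 + D_2/(1+r)^2 + D_3/(1+r)^3 + D_4/(1+r)^4 + D_5/(1+r)^5 + TV/(1+r)^5
    = 151123.23944 + 136755.88921 + 123754.44904 + 111989.06128 + 101342.21390 + 798069.93448 = 1423034.78734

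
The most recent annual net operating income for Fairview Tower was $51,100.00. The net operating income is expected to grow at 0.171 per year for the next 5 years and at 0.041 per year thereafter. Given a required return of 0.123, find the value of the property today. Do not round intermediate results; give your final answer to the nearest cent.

D_1 = 59838.10000
D_2 = 70070.41510
D_3 = 82052.45608
D_4 = 96083.42607
D_5 = 112513.69193
Terminal value at year 5: TV = D_5×(1+g_2)/(r−g_2) = 117126.75330/0.082 = 1428375.04024
P_0 = D_1/(1+r)^1 + D_2/(1+r)^2 + D_3/(1+r)^3 + D_4/(1+r)^4 + D_5/(1+r)^5 + TV/(1+r)^5
    = 53284.14960 + 55561.65555 + 57936.50815 + 60412.86824 + 62995.07454 + 799730.15367 = 1089920.40975

$1089920.41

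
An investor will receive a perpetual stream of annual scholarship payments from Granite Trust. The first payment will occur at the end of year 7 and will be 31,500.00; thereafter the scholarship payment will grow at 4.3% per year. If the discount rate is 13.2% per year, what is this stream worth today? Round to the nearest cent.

168206.19

Value at end of year 6: C₁ / (r − g) = 31,500.00 / (0.132 − 0.043) = 353,932.5843
Discount to today: PV = 353,932.5843 / (1 + 0.132)^6 = 353,932.5843 / 2.104159 = 168,206.19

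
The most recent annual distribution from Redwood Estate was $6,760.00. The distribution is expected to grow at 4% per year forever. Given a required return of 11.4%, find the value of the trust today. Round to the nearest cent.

$95005.41

D₁ = D₀ × (1 + g) = $6,760.00 × 1.04 = $7,030.4000
Growing perpetuity: P = D₁ / (r − g) = $7,030.4000 / (0.114 − 0.04) = $95,005.41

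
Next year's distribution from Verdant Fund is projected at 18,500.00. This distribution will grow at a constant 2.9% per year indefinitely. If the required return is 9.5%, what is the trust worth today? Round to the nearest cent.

Growing perpetuity: P = D₁ / (r − g) = 18,500.0000 / (0.095 − 0.029) = 280,303.03

280303.03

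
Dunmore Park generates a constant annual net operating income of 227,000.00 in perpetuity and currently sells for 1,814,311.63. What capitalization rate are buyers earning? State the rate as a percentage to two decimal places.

12.51%

P = C/r ⇒ r = C/P = 227,000.00/1,814,311.63 = 0.125116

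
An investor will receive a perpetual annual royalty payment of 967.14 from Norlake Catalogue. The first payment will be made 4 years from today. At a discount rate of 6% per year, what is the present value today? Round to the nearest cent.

13533.82

Value at end of year 3: C / r = 967.14 / 0.06 = 16,119.0000
Discount to today: PV = 16,119.0000 / (1 + 0.06)^3 = 16,119.0000 / 1.191016 = 13,533.82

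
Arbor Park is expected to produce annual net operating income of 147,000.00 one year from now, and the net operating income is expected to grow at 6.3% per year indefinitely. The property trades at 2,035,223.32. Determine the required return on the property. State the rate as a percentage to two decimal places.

P = D₁/(r − g) ⇒ r = D₁/P + g = 147,000.0000/2,035,223.32 + 0.063 = 0.072228 + 0.063 = 0.135228

13.52%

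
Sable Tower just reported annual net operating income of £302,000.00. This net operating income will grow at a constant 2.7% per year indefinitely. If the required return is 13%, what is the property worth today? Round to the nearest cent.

£3011203.88

D₁ = D₀ × (1 + g) = £302,000.00 × 1.027 = £310,154.0000
Growing perpetuity: P = D₁ / (r − g) = £310,154.0000 / (0.13 − 0.027) = £3,011,203.88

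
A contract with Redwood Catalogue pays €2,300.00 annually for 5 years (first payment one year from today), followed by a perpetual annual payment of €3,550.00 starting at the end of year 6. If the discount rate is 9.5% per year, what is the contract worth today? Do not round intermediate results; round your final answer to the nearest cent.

€32568.79

PV of 5-year annuity: €2,300.00 × [1 − (1+0.095)^−5] / 0.095 = 8831.33021
Perpetuity value at year 5: €3,550.00 / 0.095 = 37368.42105
PV of perpetuity: 37368.42105 / (1+0.095)^5 = 23737.45486
Total PV = 8831.33021 + 23737.45486 = 32568.78507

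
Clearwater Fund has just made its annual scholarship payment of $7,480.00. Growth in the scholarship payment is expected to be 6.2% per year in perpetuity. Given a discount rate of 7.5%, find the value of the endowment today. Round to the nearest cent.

D₁ = D₀ × (1 + g) = $7,480.00 × 1.062 = $7,943.7600
Growing perpetuity: P = D₁ / (r − g) = $7,943.7600 / (0.075 − 0.062) = $611,058.46

$611058.46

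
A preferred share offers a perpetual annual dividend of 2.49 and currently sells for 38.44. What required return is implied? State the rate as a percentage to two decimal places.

P = C/r ⇒ r = C/P = 2.49/38.44 = 0.064776

6.48%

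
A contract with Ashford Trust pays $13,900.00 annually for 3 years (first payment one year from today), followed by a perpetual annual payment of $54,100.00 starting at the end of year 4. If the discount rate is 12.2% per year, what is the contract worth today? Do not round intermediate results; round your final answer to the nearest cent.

PV of 3-year annuity: $13,900.00 × [1 − (1+0.122)^−3] / 0.122 = 33271.04944
Perpetuity value at year 3: $54,100.00 / 0.122 = 443442.62295
PV of perpetuity: 443442.62295 / (1+0.122)^3 = 313948.82622
Total PV = 33271.04944 + 313948.82622 = 347219.87566

$347219.88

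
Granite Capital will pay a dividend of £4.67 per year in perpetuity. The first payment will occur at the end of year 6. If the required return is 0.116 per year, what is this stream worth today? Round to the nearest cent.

Value at end of year 5: C / r = £4.67 / 0.116 = £40.2586
Discount to today: PV = £40.2586 / (1 + 0.116)^5 = £40.2586 / 1.731095 = £23.26

£23.26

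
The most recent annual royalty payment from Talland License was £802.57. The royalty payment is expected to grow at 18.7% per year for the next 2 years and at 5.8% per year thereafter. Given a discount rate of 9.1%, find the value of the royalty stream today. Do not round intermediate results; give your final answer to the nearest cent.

£32281.58

D_1 = 952.65059
D_2 = 1130.79625
Terminal value at year 2: TV = D_2×(1+g_2)/(r−g_2) = 1196.38243/0.033 = 36254.01312
P_0 = D_1/(1+r)^1 + D_2/(1+r)^2 + TV/(1+r)^2
    = 873.19027 + 950.02462 + 30458.36497 = 32281.57986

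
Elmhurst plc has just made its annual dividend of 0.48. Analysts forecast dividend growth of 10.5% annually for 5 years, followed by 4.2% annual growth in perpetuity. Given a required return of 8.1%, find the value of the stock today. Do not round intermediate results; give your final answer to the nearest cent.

D_1 = 0.53040
D_2 = 0.58609
D_3 = 0.64763
D_4 = 0.71563
D_5 = 0.79077
Terminal value at year 5: TV = D_5×(1+g_2)/(r−g_2) = 0.82399/0.039 = 21.12787
P_0 = D_1/(1+r)^1 + D_2/(1+r)^2 + D_3/(1+r)^3 + D_4/(1+r)^4 + D_5/(1+r)^5 + TV/(1+r)^5
    = 0.49066 + 0.50155 + 0.51269 + 0.52407 + 0.53570 + 14.31289 = 16.87755

16.88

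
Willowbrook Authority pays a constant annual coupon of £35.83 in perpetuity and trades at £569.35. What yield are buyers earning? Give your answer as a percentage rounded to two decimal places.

6.29%

P = C/r ⇒ r = C/P = £35.83/£569.35 = 0.062931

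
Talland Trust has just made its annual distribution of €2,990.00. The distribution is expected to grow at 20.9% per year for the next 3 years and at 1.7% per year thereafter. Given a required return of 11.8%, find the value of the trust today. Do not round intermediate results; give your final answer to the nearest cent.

€48584.71

D_1 = 3614.91000
D_2 = 4370.42619
D_3 = 5283.84526
Terminal value at year 3: TV = D_3×(1+g_2)/(r−g_2) = 5373.67063/0.101 = 53204.65973
P_0 = D_1/(1+r)^1 + D_2/(1+r)^2 + D_3/(1+r)^3 + TV/(1+r)^3
    = 3233.37209 + 3496.55354 + 3781.15674 + 38073.62775 = 48584.71012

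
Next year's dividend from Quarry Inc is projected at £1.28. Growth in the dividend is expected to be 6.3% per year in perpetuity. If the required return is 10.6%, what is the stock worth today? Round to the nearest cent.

£29.77

Growing perpetuity: P = D₁ / (r − g) = £1.2800 / (0.106 − 0.063) = £29.77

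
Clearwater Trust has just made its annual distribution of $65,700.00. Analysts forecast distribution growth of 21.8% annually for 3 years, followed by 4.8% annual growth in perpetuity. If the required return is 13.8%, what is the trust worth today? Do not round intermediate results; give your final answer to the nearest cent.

D_1 = 80022.60000
D_2 = 97467.52680
D_3 = 118715.44764
Terminal value at year 3: TV = D_3×(1+g_2)/(r−g_2) = 124413.78913/0.09 = 1382375.43477
P_0 = D_1/(1+r)^1 + D_2/(1+r)^2 + D_3/(1+r)^3 + TV/(1+r)^3
    = 70318.62917 + 75261.94230 + 80552.76425 + 937992.18817 = 1164125.52389

$1164125.52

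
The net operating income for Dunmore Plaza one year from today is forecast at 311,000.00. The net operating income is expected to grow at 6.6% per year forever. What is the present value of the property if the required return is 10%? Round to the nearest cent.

9147058.82

Growing perpetuity: P = D₁ / (r − g) = 311,000.0000 / (0.1 − 0.066) = 9,147,058.82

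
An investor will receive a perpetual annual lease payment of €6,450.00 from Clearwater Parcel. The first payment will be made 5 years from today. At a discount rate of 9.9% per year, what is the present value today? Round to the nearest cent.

€44661.55

Value at end of year 4: C / r = €6,450.00 / 0.099 = €65,151.5152
Discount to today: PV = €65,151.5152 / (1 + 0.099)^4 = €65,151.5152 / 1.458783 = €44,661.55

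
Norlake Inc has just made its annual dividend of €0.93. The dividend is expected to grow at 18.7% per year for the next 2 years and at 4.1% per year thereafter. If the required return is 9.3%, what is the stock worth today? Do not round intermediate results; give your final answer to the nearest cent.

D_1 = 1.10391
D_2 = 1.31034
Terminal value at year 2: TV = D_2×(1+g_2)/(r−g_2) = 1.36407/0.052 = 26.23202
P_0 = D_1/(1+r)^1 + D_2/(1+r)^2 + TV/(1+r)^2
    = 1.00998 + 1.09684 + 21.95793 = 24.06476

€24.06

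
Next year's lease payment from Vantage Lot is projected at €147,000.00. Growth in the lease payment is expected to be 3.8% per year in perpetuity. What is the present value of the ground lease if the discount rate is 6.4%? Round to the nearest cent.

Growing perpetuity: P = D₁ / (r − g) = €147,000.0000 / (0.064 − 0.038) = €5,653,846.15

€5653846.15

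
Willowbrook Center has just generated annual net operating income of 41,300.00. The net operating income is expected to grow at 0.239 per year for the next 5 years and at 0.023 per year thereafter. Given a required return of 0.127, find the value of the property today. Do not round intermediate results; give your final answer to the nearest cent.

929278.58

D_1 = 51170.70000
D_2 = 63400.49730
D_3 = 78553.21615
D_4 = 97327.43482
D_5 = 120588.69174
Terminal value at year 5: TV = D_5×(1+g_2)/(r−g_2) = 123362.23165/0.104 = 1186175.30429
P_0 = D_1/(1+r)^1 + D_2/(1+r)^2 + D_3/(1+r)^3 + D_4/(1+r)^4 + D_5/(1+r)^5 + TV/(1+r)^5
    = 45404.34783 + 49916.58115 + 54877.23518 + 60330.87346 + 66326.48821 + 652423.05229 = 929278.57811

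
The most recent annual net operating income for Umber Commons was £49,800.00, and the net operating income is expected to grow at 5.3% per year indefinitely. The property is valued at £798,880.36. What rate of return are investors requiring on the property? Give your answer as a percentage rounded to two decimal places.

D₁ = £49,800.00 × 1.053 = £52,439.4000
P = D₁/(r − g) ⇒ r = D₁/P + g = £52,439.4000/£798,880.36 + 0.053 = 0.065641 + 0.053 = 0.118641

11.86%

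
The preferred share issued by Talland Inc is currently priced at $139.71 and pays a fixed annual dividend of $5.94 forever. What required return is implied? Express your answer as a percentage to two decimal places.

4.25%

P = C/r ⇒ r = C/P = $5.94/$139.71 = 0.042517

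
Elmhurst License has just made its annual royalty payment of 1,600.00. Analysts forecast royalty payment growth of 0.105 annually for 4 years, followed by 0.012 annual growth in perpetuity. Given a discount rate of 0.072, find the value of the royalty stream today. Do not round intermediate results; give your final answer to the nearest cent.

37374.20

D_1 = 1768.00000
D_2 = 1953.64000
D_3 = 2158.77220
D_4 = 2385.44328
Terminal value at year 4: TV = D_4×(1+g_2)/(r−g_2) = 2414.06860/0.06 = 40234.47667
P_0 = D_1/(1+r)^1 + D_2/(1+r)^2 + D_3/(1+r)^3 + D_4/(1+r)^4 + TV/(1+r)^4
    = 1649.25373 + 1700.02367 + 1752.35649 + 1806.30030 + 30466.26501 = 37374.19919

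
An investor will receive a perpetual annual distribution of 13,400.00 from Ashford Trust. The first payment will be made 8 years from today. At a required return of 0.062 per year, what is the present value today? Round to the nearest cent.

141853.97

Value at end of year 7: C / r = 13,400.00 / 0.062 = 216,129.0323
Discount to today: PV = 216,129.0323 / (1 + 0.062)^7 = 216,129.0323 / 1.523602 = 141,853.97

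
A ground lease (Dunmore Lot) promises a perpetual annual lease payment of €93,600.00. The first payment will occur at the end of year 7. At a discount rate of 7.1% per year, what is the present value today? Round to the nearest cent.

€873535.73

Value at end of year 6: C / r = €93,600.00 / 0.071 = €1,318,309.8592
Discount to today: PV = €1,318,309.8592 / (1 + 0.071)^6 = €1,318,309.8592 / 1.509165 = €873,535.73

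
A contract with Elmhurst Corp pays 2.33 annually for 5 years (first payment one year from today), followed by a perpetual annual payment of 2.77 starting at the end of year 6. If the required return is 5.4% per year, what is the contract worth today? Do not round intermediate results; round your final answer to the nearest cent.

PV of 5-year annuity: 2.33 × [1 − (1+0.054)^−5] / 0.054 = 9.97711
Perpetuity value at year 5: 2.77 / 0.054 = 51.29630
PV of perpetuity: 51.29630 / (1+0.054)^5 = 39.43510
Total PV = 9.97711 + 39.43510 = 49.41221

49.41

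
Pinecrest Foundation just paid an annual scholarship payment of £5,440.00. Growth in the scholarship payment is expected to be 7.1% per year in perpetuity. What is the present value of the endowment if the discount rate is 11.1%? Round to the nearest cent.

£145656.00

D₁ = D₀ × (1 + g) = £5,440.00 × 1.071 = £5,826.2400
Growing perpetuity: P = D₁ / (r − g) = £5,826.2400 / (0.111 − 0.071) = £145,656.00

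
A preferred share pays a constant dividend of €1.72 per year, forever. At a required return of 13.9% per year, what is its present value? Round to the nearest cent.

€12.37

Level perpetuity: PV = C / r = €1.72 / 0.139 = €12.37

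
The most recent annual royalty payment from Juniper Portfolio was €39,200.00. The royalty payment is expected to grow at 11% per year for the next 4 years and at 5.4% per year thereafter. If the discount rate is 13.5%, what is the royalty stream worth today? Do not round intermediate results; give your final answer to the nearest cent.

D_1 = 43512.00000
D_2 = 48298.32000
D_3 = 53611.13520
D_4 = 59508.36007
Terminal value at year 4: TV = D_4×(1+g_2)/(r−g_2) = 62721.81152/0.081 = 774343.35205
P_0 = D_1/(1+r)^1 + D_2/(1+r)^2 + D_3/(1+r)^3 + D_4/(1+r)^4 + TV/(1+r)^4
    = 38336.56388 + 37492.14617 + 36666.32797 + 35858.69960 + 466605.79484 = 614959.53246

€614959.53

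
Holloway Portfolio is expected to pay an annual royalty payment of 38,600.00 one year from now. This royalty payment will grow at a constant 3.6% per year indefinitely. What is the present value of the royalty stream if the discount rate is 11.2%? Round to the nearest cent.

507894.74

Growing perpetuity: P = D₁ / (r − g) = 38,600.0000 / (0.112 − 0.036) = 507,894.74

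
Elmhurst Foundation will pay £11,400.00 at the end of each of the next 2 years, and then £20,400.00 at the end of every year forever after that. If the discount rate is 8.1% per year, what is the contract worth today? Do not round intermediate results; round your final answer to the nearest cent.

£235824.45

PV of 2-year annuity: £11,400.00 × [1 − (1+0.081)^−2] / 0.081 = 20301.37922
Perpetuity value at year 2: £20,400.00 / 0.081 = 251851.85185
PV of perpetuity: 251851.85185 / (1+0.081)^2 = 215523.06799
Total PV = 20301.37922 + 215523.06799 = 235824.44721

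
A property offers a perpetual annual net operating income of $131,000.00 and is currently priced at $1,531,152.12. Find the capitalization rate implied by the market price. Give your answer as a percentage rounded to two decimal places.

8.56%

P = C/r ⇒ r = C/P = $131,000.00/$1,531,152.12 = 0.085556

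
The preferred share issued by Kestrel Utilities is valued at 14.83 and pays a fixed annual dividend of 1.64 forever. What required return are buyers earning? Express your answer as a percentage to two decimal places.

11.06%

P = C/r ⇒ r = C/P = 1.64/14.83 = 0.110587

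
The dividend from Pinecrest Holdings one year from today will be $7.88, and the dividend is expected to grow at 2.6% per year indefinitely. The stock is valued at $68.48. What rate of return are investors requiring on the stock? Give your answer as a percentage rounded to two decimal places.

P = D₁/(r − g) ⇒ r = D₁/P + g = $7.8800/$68.48 + 0.026 = 0.115070 + 0.026 = 0.141070

14.11%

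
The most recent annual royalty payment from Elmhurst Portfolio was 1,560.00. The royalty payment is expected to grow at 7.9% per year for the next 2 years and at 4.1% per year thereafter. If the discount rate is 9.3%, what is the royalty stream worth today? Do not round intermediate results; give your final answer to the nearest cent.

33495.40

D_1 = 1683.24000
D_2 = 1816.21596
Terminal value at year 2: TV = D_2×(1+g_2)/(r−g_2) = 1890.68081/0.052 = 36359.24643
P_0 = D_1/(1+r)^1 + D_2/(1+r)^2 + TV/(1+r)^2
    = 1540.01830 + 1520.29254 + 30435.08715 = 33495.39799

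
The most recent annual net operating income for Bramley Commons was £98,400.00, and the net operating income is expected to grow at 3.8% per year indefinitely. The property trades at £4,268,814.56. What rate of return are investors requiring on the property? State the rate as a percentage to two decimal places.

6.19%

D₁ = £98,400.00 × 1.038 = £102,139.2000
P = D₁/(r − g) ⇒ r = D₁/P + g = £102,139.2000/£4,268,814.56 + 0.038 = 0.023927 + 0.038 = 0.061927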